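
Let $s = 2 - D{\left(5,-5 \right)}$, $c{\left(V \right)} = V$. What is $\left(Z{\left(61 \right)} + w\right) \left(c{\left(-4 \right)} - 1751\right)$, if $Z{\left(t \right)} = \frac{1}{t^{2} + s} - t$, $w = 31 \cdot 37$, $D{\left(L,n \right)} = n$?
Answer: $- \frac{7105308795}{3728} \approx -1.9059 \cdot 10^{6}$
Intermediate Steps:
$w = 1147$
$s = 7$ ($s = 2 - -5 = 2 + 5 = 7$)
$Z{\left(t \right)} = \frac{1}{7 + t^{2}} - t$ ($Z{\left(t \right)} = \frac{1}{t^{2} + 7} - t = \frac{1}{7 + t^{2}} - t$)
$\left(Z{\left(61 \right)} + w\right) \left(c{\left(-4 \right)} - 1751\right) = \left(\frac{1 - 61^{3} - 427}{7 + 61^{2}} + 1147\right) \left(-4 - 1751\right) = \left(\frac{1 - 226981 - 427}{7 + 3721} + 1147\right) \left(-1755\right) = \left(\frac{1 - 226981 - 427}{3728} + 1147\right) \left(-1755\right) = \left(\frac{1}{3728} \left(-227407\right) + 1147\right) \left(-1755\right) = \left(- \frac{227407}{3728} + 1147\right) \left(-1755\right) = \frac{4048609}{3728} \left(-1755\right) = - \frac{7105308795}{3728}$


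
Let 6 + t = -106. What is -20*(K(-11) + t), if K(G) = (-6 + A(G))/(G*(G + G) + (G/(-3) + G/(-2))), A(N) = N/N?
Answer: 3376280/1507 ≈ 2240.4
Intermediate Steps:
A(N) = 1
t = -112 (t = -6 - 106 = -112)
K(G) = -5/(2*G² - 5*G/6) (K(G) = (-6 + 1)/(G*(G + G) + (G/(-3) + G/(-2))) = -5/(G*(2*G) + (G*(-⅓) + G*(-½))) = -5/(2*G² + (-G/3 - G/2)) = -5/(2*G² - 5*G/6))
-20*(K(-11) + t) = -20*(-30/(-11*(-5 + 12*(-11))) - 112) = -20*(-30*(-1/11)/(-5 - 132) - 112) = -20*(-30*(-1/11)/(-137) - 112) = -20*(-30*(-1/11)*(-1/137) - 112) = -20*(-30/1507 - 112) = -20*(-168814/1507) = 3376280/1507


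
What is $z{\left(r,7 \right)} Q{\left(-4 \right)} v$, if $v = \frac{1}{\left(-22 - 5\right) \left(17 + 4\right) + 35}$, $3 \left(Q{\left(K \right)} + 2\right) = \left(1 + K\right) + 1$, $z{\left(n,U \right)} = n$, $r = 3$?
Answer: $\frac{2}{133} \approx 0.015038$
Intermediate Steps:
$Q{\left(K \right)} = - \frac{4}{3} + \frac{K}{3}$ ($Q{\left(K \right)} = -2 + \frac{\left(1 + K\right) + 1}{3} = -2 + \frac{2 + K}{3} = -2 + \left(\frac{2}{3} + \frac{K}{3}\right) = - \frac{4}{3} + \frac{K}{3}$)
$v = - \frac{1}{532}$ ($v = \frac{1}{\left(-27\right) 21 + 35} = \frac{1}{-567 + 35} = \frac{1}{-532} = - \frac{1}{532} \approx -0.0018797$)
$z{\left(r,7 \right)} Q{\left(-4 \right)} v = 3 \left(- \frac{4}{3} + \frac{1}{3} \left(-4\right)\right) \left(- \frac{1}{532}\right) = 3 \left(- \frac{4}{3} - \frac{4}{3}\right) \left(- \frac{1}{532}\right) = 3 \left(- \frac{8}{3}\right) \left(- \frac{1}{532}\right) = \left(-8\right) \left(- \frac{1}{532}\right) = \frac{2}{133}$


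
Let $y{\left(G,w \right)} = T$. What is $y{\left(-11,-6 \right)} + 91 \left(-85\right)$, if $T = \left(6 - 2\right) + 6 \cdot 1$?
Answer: $-7725$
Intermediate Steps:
$T = 10$ ($T = 4 + 6 = 10$)
$y{\left(G,w \right)} = 10$
$y{\left(-11,-6 \right)} + 91 \left(-85\right) = 10 + 91 \left(-85\right) = 10 - 7735 = -7725$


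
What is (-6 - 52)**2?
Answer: 3364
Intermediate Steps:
(-6 - 52)**2 = (-58)**2 = 3364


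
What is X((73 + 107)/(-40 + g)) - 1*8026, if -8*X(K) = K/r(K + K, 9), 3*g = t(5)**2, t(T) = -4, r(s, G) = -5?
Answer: -1669435/208 ≈ -8026.1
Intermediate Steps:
g = 16/3 (g = (1/3)*(-4)**2 = (1/3)*16 = 16/3 ≈ 5.3333)
X(K) = K/40 (X(K) = -K/(8*(-5)) = -K*(-1)/(8*5) = -(-1)*K/40 = K/40)
X((73 + 107)/(-40 + g)) - 1*8026 = ((73 + 107)/(-40 + 16/3))/40 - 1*8026 = (180/(-104/3))/40 - 8026 = (180*(-3/104))/40 - 8026 = (1/40)*(-135/26) - 8026 = -27/208 - 8026 = -1669435/208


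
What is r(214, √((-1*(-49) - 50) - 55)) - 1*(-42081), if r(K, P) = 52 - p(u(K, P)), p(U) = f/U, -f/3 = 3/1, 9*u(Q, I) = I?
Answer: 42133 - 81*I*√14/28 ≈ 42133.0 - 10.824*I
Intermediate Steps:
u(Q, I) = I/9
f = -9 (f = -9/1 = -9 ≈ -9.0000)
p(U) = -9/U
r(K, P) = 52 + 81/P (r(K, P) = 52 - (-9)/(P/9) = 52 - (-9)*9/P = 52 - (-81)/P = 52 + 81/P)
r(214, √((-1*(-49) - 50) - 55)) - 1*(-42081) = (52 + 81/(√((-1*(-49) - 50) - 55))) - 1*(-42081) = (52 + 81/(√((49 - 50) - 55))) + 42081 = (52 + 81/(√(-1 - 55))) + 42081 = (52 + 81/(√(-56))) + 42081 = (52 + 81/((2*I*√14))) + 42081 = (52 + 81*(-I*√14/28)) + 42081 = (52 - 81*I*√14/28) + 42081 = 42133 - 81*I*√14/28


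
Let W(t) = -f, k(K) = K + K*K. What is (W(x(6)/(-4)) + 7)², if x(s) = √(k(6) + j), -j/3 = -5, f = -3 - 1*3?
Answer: 169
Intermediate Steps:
f = -6 (f = -3 - 3 = -6)
k(K) = K + K²
j = 15 (j = -3*(-5) = 15)
x(s) = √57 (x(s) = √(6*(1 + 6) + 15) = √(6*7 + 15) = √(42 + 15) = √57)
W(t) = 6 (W(t) = -1*(-6) = 6)
(W(x(6)/(-4)) + 7)² = (6 + 7)² = 13² = 169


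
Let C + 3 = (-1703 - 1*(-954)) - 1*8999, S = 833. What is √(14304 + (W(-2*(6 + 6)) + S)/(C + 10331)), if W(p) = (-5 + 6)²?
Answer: 9*√14852930/290 ≈ 119.61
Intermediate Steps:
W(p) = 1 (W(p) = 1² = 1)
C = -9751 (C = -3 + ((-1703 - 1*(-954)) - 1*8999) = -3 + ((-1703 + 954) - 8999) = -3 + (-749 - 8999) = -3 - 9748 = -9751)
√(14304 + (W(-2*(6 + 6)) + S)/(C + 10331)) = √(14304 + (1 + 833)/(-9751 + 10331)) = √(14304 + 834/580) = √(14304 + 834*(1/580)) = √(14304 + 417/290) = √(4148577/290) = 9*√14852930/290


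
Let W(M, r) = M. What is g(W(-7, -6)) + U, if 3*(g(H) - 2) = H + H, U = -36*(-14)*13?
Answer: 19648/3 ≈ 6549.3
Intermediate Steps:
U = 6552 (U = 504*13 = 6552)
g(H) = 2 + 2*H/3 (g(H) = 2 + (H + H)/3 = 2 + (2*H)/3 = 2 + 2*H/3)
g(W(-7, -6)) + U = (2 + (⅔)*(-7)) + 6552 = (2 - 14/3) + 6552 = -8/3 + 6552 = 19648/3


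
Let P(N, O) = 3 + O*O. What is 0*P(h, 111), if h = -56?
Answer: 0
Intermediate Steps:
P(N, O) = 3 + O**2
0*P(h, 111) = 0*(3 + 111**2) = 0*(3 + 12321) = 0*12324 = 0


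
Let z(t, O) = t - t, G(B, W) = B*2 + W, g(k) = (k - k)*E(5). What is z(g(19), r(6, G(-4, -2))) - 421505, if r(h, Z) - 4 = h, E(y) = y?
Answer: -421505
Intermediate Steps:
g(k) = 0 (g(k) = (k - k)*5 = 0*5 = 0)
G(B, W) = W + 2*B (G(B, W) = 2*B + W = W + 2*B)
r(h, Z) = 4 + h
z(t, O) = 0
z(g(19), r(6, G(-4, -2))) - 421505 = 0 - 421505 = -421505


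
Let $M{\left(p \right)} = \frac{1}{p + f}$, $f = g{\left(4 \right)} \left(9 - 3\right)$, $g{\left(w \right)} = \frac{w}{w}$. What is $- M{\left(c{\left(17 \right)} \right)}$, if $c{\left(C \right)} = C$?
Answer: $- \frac{1}{23} \approx -0.043478$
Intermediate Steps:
$g{\left(w \right)} = 1$
$f = 6$ ($f = 1 \left(9 - 3\right) = 1 \cdot 6 = 6$)
$M{\left(p \right)} = \frac{1}{6 + p}$ ($M{\left(p \right)} = \frac{1}{p + 6} = \frac{1}{6 + p}$)
$- M{\left(c{\left(17 \right)} \right)} = - \frac{1}{6 + 17} = - \frac{1}{23}$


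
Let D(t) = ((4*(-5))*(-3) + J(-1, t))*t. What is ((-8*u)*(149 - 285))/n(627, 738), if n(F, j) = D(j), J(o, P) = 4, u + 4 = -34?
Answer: -323/369 ≈ -0.87534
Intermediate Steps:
u = -38 (u = -4 - 34 = -38)
D(t) = 64*t (D(t) = ((4*(-5))*(-3) + 4)*t = (-20*(-3) + 4)*t = (60 + 4)*t = 64*t)
n(F, j) = 64*j
((-8*u)*(149 - 285))/n(627, 738) = ((-8*(-38))*(149 - 285))/((64*738)) = (304*(-136))/47232 = -41344*1/47232 = -323/369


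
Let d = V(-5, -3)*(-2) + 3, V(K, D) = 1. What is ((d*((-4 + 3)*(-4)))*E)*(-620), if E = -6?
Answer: 14880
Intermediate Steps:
d = 1 (d = 1*(-2) + 3 = -2 + 3 = 1)
((d*((-4 + 3)*(-4)))*E)*(-620) = ((1*((-4 + 3)*(-4)))*(-6))*(-620) = ((1*(-1*(-4)))*(-6))*(-620) = ((1*4)*(-6))*(-620) = (4*(-6))*(-620) = -24*(-620) = 14880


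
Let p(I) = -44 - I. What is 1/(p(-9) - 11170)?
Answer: -1/11205 ≈ -8.9246e-5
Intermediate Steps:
1/(p(-9) - 11170) = 1/((-44 - 1*(-9)) - 11170) = 1/((-44 + 9) - 11170) = 1/(-35 - 11170) = 1/(-11205) = -1/11205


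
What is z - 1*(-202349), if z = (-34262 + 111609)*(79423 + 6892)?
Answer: 6676408654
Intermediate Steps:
z = 6676206305 (z = 77347*86315 = 6676206305)
z - 1*(-202349) = 6676206305 - 1*(-202349) = 6676206305 + 202349 = 6676408654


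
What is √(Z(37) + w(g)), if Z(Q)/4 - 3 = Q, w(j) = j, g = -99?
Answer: √61 ≈ 7.8102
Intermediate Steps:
Z(Q) = 12 + 4*Q
√(Z(37) + w(g)) = √((12 + 4*37) - 99) = √((12 + 148) - 99) = √(160 - 99) = √61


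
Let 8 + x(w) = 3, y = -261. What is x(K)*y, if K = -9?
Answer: 1305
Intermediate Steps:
x(w) = -5 (x(w) = -8 + 3 = -5)
x(K)*y = -5*(-261) = 1305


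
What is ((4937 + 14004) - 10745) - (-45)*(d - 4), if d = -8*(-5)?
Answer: 9816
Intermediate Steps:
d = 40
((4937 + 14004) - 10745) - (-45)*(d - 4) = ((4937 + 14004) - 10745) - (-45)*(40 - 4) = (18941 - 10745) - (-45)*36 = 8196 - 1*(-1620) = 8196 + 1620 = 9816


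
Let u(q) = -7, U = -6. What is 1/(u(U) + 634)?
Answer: 1/627 ≈ 0.0015949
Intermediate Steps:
1/(u(U) + 634) = 1/(-7 + 634) = 1/627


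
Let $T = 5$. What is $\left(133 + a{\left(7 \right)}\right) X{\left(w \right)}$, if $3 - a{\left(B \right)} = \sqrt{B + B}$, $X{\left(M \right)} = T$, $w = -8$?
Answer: $680 - 5 \sqrt{14} \approx 661.29$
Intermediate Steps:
$X{\left(M \right)} = 5$
$a{\left(B \right)} = 3 - \sqrt{2} \sqrt{B}$ ($a{\left(B \right)} = 3 - \sqrt{B + B} = 3 - \sqrt{2 B} = 3 - \sqrt{2} \sqrt{B}$)
$\left(133 + a{\left(7 \right)}\right) X{\left(w \right)} = \left(133 + \left(3 - \sqrt{2} \sqrt{7}\right)\right) 5 = \left(133 + \left(3 - \sqrt{14}\right)\right) 5 = \left(136 - \sqrt{14}\right) 5 = 680 - 5 \sqrt{14}$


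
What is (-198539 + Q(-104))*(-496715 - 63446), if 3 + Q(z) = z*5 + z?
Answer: 111565025726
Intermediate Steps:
Q(z) = -3 + 6*z (Q(z) = -3 + (z*5 + z) = -3 + (5*z + z) = -3 + 6*z)
(-198539 + Q(-104))*(-496715 - 63446) = (-198539 + (-3 + 6*(-104)))*(-496715 - 63446) = (-198539 + (-3 - 624))*(-560161) = (-198539 - 627)*(-560161) = -199166*(-560161) = 111565025726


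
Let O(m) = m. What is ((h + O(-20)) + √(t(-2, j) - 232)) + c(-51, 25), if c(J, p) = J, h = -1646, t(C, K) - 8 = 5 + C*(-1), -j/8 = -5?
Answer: -1717 + I*√217 ≈ -1717.0 + 14.731*I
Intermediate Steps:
j = 40 (j = -8*(-5) = 40)
t(C, K) = 13 - C (t(C, K) = 8 + (5 + C*(-1)) = 8 + (5 - C) = 13 - C)
((h + O(-20)) + √(t(-2, j) - 232)) + c(-51, 25) = ((-1646 - 20) + √((13 - 1*(-2)) - 232)) - 51 = (-1666 + √((13 + 2) - 232)) - 51 = (-1666 + √(15 - 232)) - 51 = (-1666 + √(-217)) - 51 = (-1666 + I*√217) - 51 = -1717 + I*√217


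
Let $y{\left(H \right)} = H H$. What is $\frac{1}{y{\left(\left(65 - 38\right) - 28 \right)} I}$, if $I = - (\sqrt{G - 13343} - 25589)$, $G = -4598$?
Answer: $\frac{25589}{654814862} + \frac{i \sqrt{17941}}{654814862} \approx 3.9078 \cdot 10^{-5} + 2.0455 \cdot 10^{-7} i$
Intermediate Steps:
$y{\left(H \right)} = H^{2}$
$I = 25589 - i \sqrt{17941}$ ($I = - (\sqrt{-4598 - 13343} - 25589) = - (\sqrt{-17941} - 25589) = - (i \sqrt{17941} - 25589) = - (-25589 + i \sqrt{17941}) = 25589 - i \sqrt{17941} \approx 25589.0 - 133.94 i$)
$\frac{1}{y{\left(\left(65 - 38\right) - 28 \right)} I} = \frac{1}{\left(\left(65 - 38\right) - 28\right)^{2} \left(25589 - i \sqrt{17941}\right)} = \frac{1}{\left(27 - 28\right)^{2} \left(25589 - i \sqrt{17941}\right)} = \frac{1}{\left(-1\right)^{2} \left(25589 - i \sqrt{17941}\right)} = \frac{1}{1 \left(25589 - i \sqrt{17941}\right)} = 1 \frac{1}{25589 - i \sqrt{17941}} = \frac{1}{25589 - i \sqrt{17941}}$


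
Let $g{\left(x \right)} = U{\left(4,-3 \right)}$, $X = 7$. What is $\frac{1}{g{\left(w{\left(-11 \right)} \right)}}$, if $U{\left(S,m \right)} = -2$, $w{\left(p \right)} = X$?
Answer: $- \frac{1}{2} \approx -0.5$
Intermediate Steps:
$w{\left(p \right)} = 7$
$g{\left(x \right)} = -2$
$\frac{1}{g{\left(w{\left(-11 \right)} \right)}} = \frac{1}{-2} = - \frac{1}{2}$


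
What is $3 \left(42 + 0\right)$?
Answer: $126$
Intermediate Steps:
$3 \left(42 + 0\right) = 3 \cdot 42 = 126$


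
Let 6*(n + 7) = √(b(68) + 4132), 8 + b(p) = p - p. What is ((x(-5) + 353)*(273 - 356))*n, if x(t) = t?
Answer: 202188 - 9628*√1031 ≈ -1.0696e+5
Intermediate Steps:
b(p) = -8 (b(p) = -8 + (p - p) = -8 + 0 = -8)
n = -7 + √1031/3 (n = -7 + √(-8 + 4132)/6 = -7 + √4124/6 = -7 + (2*√1031)/6 = -7 + √1031/3 ≈ 3.7031)
((x(-5) + 353)*(273 - 356))*n = ((-5 + 353)*(273 - 356))*(-7 + √1031/3) = (348*(-83))*(-7 + √1031/3) = -28884*(-7 + √1031/3) = 202188 - 9628*√1031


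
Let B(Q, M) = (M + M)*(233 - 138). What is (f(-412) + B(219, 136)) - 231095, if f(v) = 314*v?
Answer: -334623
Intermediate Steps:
B(Q, M) = 190*M (B(Q, M) = (2*M)*95 = 190*M)
(f(-412) + B(219, 136)) - 231095 = (314*(-412) + 190*136) - 231095 = (-129368 + 25840) - 231095 = -103528 - 231095 = -334623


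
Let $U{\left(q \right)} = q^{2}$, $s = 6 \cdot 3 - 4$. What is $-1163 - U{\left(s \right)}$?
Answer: $-1359$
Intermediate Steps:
$s = 14$ ($s = 18 - 4 = 14$)
$-1163 - U{\left(s \right)} = -1163 - 14^{2} = -1163 - 196 = -1359$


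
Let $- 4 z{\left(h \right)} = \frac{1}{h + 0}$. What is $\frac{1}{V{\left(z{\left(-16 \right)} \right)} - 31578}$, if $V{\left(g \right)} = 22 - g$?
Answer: $- \frac{64}{2019585} \approx -3.169 \cdot 10^{-5}$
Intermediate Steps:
$z{\left(h \right)} = - \frac{1}{4 h}$ ($z{\left(h \right)} = - \frac{1}{4 \left(h + 0\right)} = - \frac{1}{4 h}$)
$\frac{1}{V{\left(z{\left(-16 \right)} \right)} - 31578} = \frac{1}{\left(22 - - \frac{1}{4 \left(-16\right)}\right) - 31578} = \frac{1}{\left(22 - \left(- \frac{1}{4}\right) \left(- \frac{1}{16}\right)\right) + \left(-39156 + 7578\right)} = \frac{1}{\left(22 - \frac{1}{64}\right) - 31578} = \frac{1}{\frac{1407}{64} - 31578} = \frac{1}{- \frac{2019585}{64}} = - \frac{64}{2019585}$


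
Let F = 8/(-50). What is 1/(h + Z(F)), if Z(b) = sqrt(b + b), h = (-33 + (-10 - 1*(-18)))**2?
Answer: 15625/9765633 - 10*I*sqrt(2)/9765633 ≈ 0.0016 - 1.4482e-6*I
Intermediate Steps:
h = 625 (h = (-33 + (-10 + 18))**2 = (-33 + 8)**2 = (-25)**2 = 625)
F = -4/25 (F = 8*(-1/50) = -4/25 ≈ -0.16000)
Z(b) = sqrt(2)*sqrt(b) (Z(b) = sqrt(2*b) = sqrt(2)*sqrt(b))
1/(h + Z(F)) = 1/(625 + sqrt(2)*sqrt(-4/25)) = 1/(625 + sqrt(2)*(2*I/5)) = 1/(625 + 2*I*sqrt(2)/5)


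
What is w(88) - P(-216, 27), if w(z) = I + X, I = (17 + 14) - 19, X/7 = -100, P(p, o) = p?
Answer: -472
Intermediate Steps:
X = -700 (X = 7*(-100) = -700)
I = 12 (I = 31 - 19 = 12)
w(z) = -688 (w(z) = 12 - 700 = -688)
w(88) - P(-216, 27) = -688 - 1*(-216) = -688 + 216 = -472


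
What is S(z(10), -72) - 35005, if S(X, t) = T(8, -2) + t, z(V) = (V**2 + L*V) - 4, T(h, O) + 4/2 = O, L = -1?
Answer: -35081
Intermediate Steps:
T(h, O) = -2 + O
z(V) = -4 + V**2 - V (z(V) = (V**2 - V) - 4 = -4 + V**2 - V)
S(X, t) = -4 + t (S(X, t) = (-2 - 2) + t = -4 + t)
S(z(10), -72) - 35005 = (-4 - 72) - 35005 = -76 - 35005 = -35081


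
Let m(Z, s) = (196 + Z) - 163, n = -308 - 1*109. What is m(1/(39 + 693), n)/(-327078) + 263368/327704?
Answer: 7880992358225/9807406355448 ≈ 0.80358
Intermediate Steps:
n = -417 (n = -308 - 109 = -417)
m(Z, s) = 33 + Z
m(1/(39 + 693), n)/(-327078) + 263368/327704 = (33 + 1/(39 + 693))/(-327078) + 263368/327704 = (33 + 1/732)*(-1/327078) + 263368*(1/327704) = (33 + 1/732)*(-1/327078) + 32921/40963 = (24157/732)*(-1/327078) + 32921/40963 = -24157/239421096 + 32921/40963 = 7880992358225/9807406355448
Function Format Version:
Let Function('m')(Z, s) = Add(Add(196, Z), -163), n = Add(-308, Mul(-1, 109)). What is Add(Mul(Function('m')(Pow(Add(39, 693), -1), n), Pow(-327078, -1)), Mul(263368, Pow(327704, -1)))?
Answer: Rational(7880992358225, 9807406355448) ≈ 0.80358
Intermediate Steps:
n = -417 (n = Add(-308, -109) = -417)
Function('m')(Z, s) = Add(33, Z)
Add(Mul(Function('m')(Pow(Add(39, 693), -1), n), Pow(-327078, -1)), Mul(263368, Pow(327704, -1))) = Add(Mul(Add(33, Pow(Add(39, 693), -1)), Pow(-327078, -1)), Mul(263368, Pow(327704, -1))) = Add(Mul(Add(33, Pow(732, -1)), Rational(-1, 327078)), Mul(263368, Rational(1, 327704))) = Add(Mul(Add(33, Rational(1, 732)), Rational(-1, 327078)), Rational(32921, 40963)) = Add(Mul(Rational(24157, 732), Rational(-1, 327078)), Rational(32921, 40963)) = Add(Rational(-24157, 239421096), Rational(32921, 40963)) = Rational(7880992358225, 9807406355448)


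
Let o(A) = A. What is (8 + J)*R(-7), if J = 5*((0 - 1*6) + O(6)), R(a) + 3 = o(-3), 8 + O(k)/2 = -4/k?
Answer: 652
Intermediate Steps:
O(k) = -16 - 8/k (O(k) = -16 + 2*(-4/k) = -16 - 8/k)
R(a) = -6 (R(a) = -3 - 3 = -6)
J = -350/3 (J = 5*((0 - 1*6) + (-16 - 8/6)) = 5*((0 - 6) + (-16 - 8*⅙)) = 5*(-6 + (-16 - 4/3)) = 5*(-6 - 52/3) = 5*(-70/3) = -350/3 ≈ -116.67)
(8 + J)*R(-7) = (8 - 350/3)*(-6) = -326/3*(-6) = 652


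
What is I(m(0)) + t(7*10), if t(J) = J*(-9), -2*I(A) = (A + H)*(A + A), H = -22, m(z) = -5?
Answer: -765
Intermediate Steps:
I(A) = -A*(-22 + A) (I(A) = -(A - 22)*(A + A)/2 = -(-22 + A)*2*A/2 = -A*(-22 + A))
t(J) = -9*J
I(m(0)) + t(7*10) = -5*(22 - 1*(-5)) - 63*10 = -5*(22 + 5) - 9*70 = -5*27 - 630 = -135 - 630 = -765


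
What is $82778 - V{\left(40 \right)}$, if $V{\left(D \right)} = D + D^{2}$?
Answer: $81138$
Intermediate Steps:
$82778 - V{\left(40 \right)} = 82778 - 40 \left(1 + 40\right) = 82778 - 40 \cdot 41 = 82778 - 1640 = 81138$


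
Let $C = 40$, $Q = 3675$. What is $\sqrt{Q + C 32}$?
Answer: $\sqrt{4955} \approx 70.392$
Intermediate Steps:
$\sqrt{Q + C 32} = \sqrt{3675 + 40 \cdot 32} = \sqrt{3675 + 1280} = \sqrt{4955}$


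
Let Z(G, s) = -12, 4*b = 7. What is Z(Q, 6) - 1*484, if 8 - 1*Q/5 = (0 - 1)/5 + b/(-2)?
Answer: -496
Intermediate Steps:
b = 7/4 (b = (1/4)*7 = 7/4 ≈ 1.7500)
Q = 363/8 (Q = 40 - 5*((0 - 1)/5 + (7/4)/(-2)) = 40 - 5*(-1*1/5 + (7/4)*(-1/2)) = 40 - 5*(-1/5 - 7/8) = 40 - 5*(-43/40) = 40 + 43/8 = 363/8 ≈ 45.375)
Z(Q, 6) - 1*484 = -12 - 1*484 = -12 - 484 = -496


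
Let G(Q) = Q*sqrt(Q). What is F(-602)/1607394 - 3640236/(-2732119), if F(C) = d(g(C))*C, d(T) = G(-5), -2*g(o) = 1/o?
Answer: 3640236/2732119 + 1505*I*sqrt(5)/803697 ≈ 1.3324 + 0.0041873*I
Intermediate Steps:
G(Q) = Q**(3/2)
g(o) = -1/(2*o)
d(T) = -5*I*sqrt(5) (d(T) = (-5)**(3/2) = -5*I*sqrt(5))
F(C) = -5*I*C*sqrt(5) (F(C) = (-5*I*sqrt(5))*C = -5*I*C*sqrt(5))
F(-602)/1607394 - 3640236/(-2732119) = -5*I*(-602)*sqrt(5)/1607394 - 3640236/(-2732119) = (3010*I*sqrt(5))*(1/1607394) - 3640236*(-1/2732119) = 1505*I*sqrt(5)/803697 + 3640236/2732119 = 3640236/2732119 + 1505*I*sqrt(5)/803697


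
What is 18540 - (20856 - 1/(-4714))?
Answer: -10917625/4714 ≈ -2316.0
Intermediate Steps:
18540 - (20856 - 1/(-4714)) = 18540 - (20856 - 1*(-1/4714)) = 18540 - (20856 + 1/4714) = 18540 - 1*98315185/4714 = 18540 - 98315185/4714 = -10917625/4714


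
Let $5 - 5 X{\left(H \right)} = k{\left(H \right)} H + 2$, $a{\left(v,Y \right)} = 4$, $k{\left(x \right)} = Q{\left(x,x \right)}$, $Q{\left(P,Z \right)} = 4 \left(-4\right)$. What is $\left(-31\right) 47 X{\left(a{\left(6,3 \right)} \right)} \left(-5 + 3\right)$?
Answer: $\frac{195238}{5} \approx 39048.0$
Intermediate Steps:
$Q{\left(P,Z \right)} = -16$
$k{\left(x \right)} = -16$
$X{\left(H \right)} = \frac{3}{5} + \frac{16 H}{5}$ ($X{\left(H \right)} = 1 - \frac{- 16 H + 2}{5} = 1 - \frac{2 - 16 H}{5} = 1 + \left(- \frac{2}{5} + \frac{16 H}{5}\right) = \frac{3}{5} + \frac{16 H}{5}$)
$\left(-31\right) 47 X{\left(a{\left(6,3 \right)} \right)} \left(-5 + 3\right) = \left(-31\right) 47 \left(\frac{3}{5} + \frac{16}{5} \cdot 4\right) \left(-5 + 3\right) = - 1457 \left(\frac{3}{5} + \frac{64}{5}\right) \left(-2\right) = - 1457 \cdot \frac{67}{5} \left(-2\right) = \left(-1457\right) \left(- \frac{134}{5}\right) = \frac{195238}{5}$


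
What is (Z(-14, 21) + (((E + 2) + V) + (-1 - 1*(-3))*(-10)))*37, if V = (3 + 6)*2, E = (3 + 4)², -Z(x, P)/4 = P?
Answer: -1295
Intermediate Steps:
Z(x, P) = -4*P
E = 49 (E = 7² = 49)
V = 18 (V = 9*2 = 18)
(Z(-14, 21) + (((E + 2) + V) + (-1 - 1*(-3))*(-10)))*37 = (-4*21 + (((49 + 2) + 18) + (-1 - 1*(-3))*(-10)))*37 = (-84 + ((51 + 18) + (-1 + 3)*(-10)))*37 = (-84 + (69 + 2*(-10)))*37 = (-84 + (69 - 20))*37 = (-84 + 49)*37 = -35*37 = -1295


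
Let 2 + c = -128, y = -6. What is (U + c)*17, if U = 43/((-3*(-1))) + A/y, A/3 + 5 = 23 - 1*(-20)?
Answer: -6868/3 ≈ -2289.3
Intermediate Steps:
A = 114 (A = -15 + 3*(23 - 1*(-20)) = -15 + 3*(23 + 20) = -15 + 3*43 = -15 + 129 = 114)
c = -130 (c = -2 - 128 = -130)
U = -14/3 (U = 43/((-3*(-1))) + 114/(-6) = 43/3 + 114*(-⅙) = 43*(⅓) - 19 = 43/3 - 19 = -14/3 ≈ -4.6667)
(U + c)*17 = (-14/3 - 130)*17 = -404/3*17 = -6868/3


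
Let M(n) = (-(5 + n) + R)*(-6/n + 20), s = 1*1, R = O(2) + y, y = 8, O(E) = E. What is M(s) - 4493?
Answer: -4437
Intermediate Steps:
R = 10 (R = 2 + 8 = 10)
s = 1
M(n) = (5 - n)*(20 - 6/n) (M(n) = (-(5 + n) + 10)*(-6/n + 20) = ((-5 - n) + 10)*(20 - 6/n) = (5 - n)*(20 - 6/n))
M(s) - 4493 = (106 - 30/1 - 20*1) - 4493 = (106 - 30*1 - 20) - 4493 = (106 - 30 - 20) - 4493 = 56 - 4493 = -4437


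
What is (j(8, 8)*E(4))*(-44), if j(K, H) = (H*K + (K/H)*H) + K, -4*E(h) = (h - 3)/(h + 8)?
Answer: 220/3 ≈ 73.333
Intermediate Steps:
E(h) = -(-3 + h)/(4*(8 + h)) (E(h) = -(h - 3)/(4*(h + 8)) = -(-3 + h)/(4*(8 + h)))
j(K, H) = 2*K + H*K (j(K, H) = (H*K + K) + K = (K + H*K) + K = 2*K + H*K)
(j(8, 8)*E(4))*(-44) = ((8*(2 + 8))*((3 - 1*4)/(4*(8 + 4))))*(-44) = ((8*10)*((1/4)*(3 - 4)/12))*(-44) = (80*((1/4)*(1/12)*(-1)))*(-44) = (80*(-1/48))*(-44) = -5/3*(-44) = 220/3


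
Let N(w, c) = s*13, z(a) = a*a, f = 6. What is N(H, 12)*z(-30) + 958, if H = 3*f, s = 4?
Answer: 47758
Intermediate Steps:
z(a) = a²
H = 18 (H = 3*6 = 18)
N(w, c) = 52 (N(w, c) = 4*13 = 52)
N(H, 12)*z(-30) + 958 = 52*(-30)² + 958 = 52*900 + 958 = 46800 + 958 = 47758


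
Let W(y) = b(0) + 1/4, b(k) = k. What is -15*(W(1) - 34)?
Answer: 2025/4 ≈ 506.25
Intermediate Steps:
W(y) = ¼ (W(y) = 0 + 1/4 = 0 + ¼ = ¼)
-15*(W(1) - 34) = -15*(¼ - 34) = -15*(-135/4) = 2025/4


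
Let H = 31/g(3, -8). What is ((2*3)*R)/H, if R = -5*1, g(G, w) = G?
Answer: -90/31 ≈ -2.9032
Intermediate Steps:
R = -5
H = 31/3 ≈ 10.333
((2*3)*R)/H = ((2*3)*(-5))/(31/3) = (6*(-5))*(3/31) = -30*3/31 = -90/31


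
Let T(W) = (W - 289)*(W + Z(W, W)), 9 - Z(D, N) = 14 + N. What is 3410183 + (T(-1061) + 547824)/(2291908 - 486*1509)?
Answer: 2657443353148/779267 ≈ 3.4102e+6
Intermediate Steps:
Z(D, N) = -5 - N (Z(D, N) = 9 - (14 + N) = 9 + (-14 - N) = -5 - N)
T(W) = 1445 - 5*W (T(W) = (W - 289)*(W + (-5 - W)) = (-289 + W)*(-5) = 1445 - 5*W)
3410183 + (T(-1061) + 547824)/(2291908 - 486*1509) = 3410183 + ((1445 - 5*(-1061)) + 547824)/(2291908 - 486*1509) = 3410183 + ((1445 + 5305) + 547824)/(2291908 - 733374) = 3410183 + (6750 + 547824)/1558534 = 3410183 + 554574*(1/1558534) = 3410183 + 277287/779267 = 2657443353148/779267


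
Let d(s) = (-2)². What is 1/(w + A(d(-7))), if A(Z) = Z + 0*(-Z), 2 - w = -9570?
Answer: 1/9576 ≈ 0.00010443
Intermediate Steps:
w = 9572 (w = 2 - 1*(-9570) = 2 + 9570 = 9572)
d(s) = 4
A(Z) = Z (A(Z) = Z + 0 = Z)
1/(w + A(d(-7))) = 1/(9572 + 4) = 1/9576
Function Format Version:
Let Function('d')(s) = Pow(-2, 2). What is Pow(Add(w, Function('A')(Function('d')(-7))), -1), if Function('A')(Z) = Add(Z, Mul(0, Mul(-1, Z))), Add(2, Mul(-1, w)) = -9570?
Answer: Rational(1, 9576) ≈ 0.00010443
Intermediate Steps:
w = 9572 (w = Add(2, Mul(-1, -9570)) = Add(2, 9570) = 9572)
Function('d')(s) = 4
Function('A')(Z) = Z (Function('A')(Z) = Add(Z, 0) = Z)
Pow(Add(w, Function('A')(Function('d')(-7))), -1) = Pow(Add(9572, 4), -1) = Pow(9576, -1) = Rational(1, 9576)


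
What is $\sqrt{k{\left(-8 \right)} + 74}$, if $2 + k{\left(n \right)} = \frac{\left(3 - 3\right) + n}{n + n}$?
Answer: $\frac{\sqrt{290}}{2} \approx 8.5147$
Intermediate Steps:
$k{\left(n \right)} = - \frac{3}{2}$ ($k{\left(n \right)} = -2 + \frac{\left(3 - 3\right) + n}{n + n} = -2 + \frac{0 + n}{2 n} = -2 + n \frac{1}{2 n} = -2 + \frac{1}{2} = - \frac{3}{2}$)
$\sqrt{k{\left(-8 \right)} + 74} = \sqrt{- \frac{3}{2} + 74} = \sqrt{\frac{145}{2}} = \frac{\sqrt{290}}{2}$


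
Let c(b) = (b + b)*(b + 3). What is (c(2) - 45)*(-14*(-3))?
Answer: -1050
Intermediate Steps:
c(b) = 2*b*(3 + b) (c(b) = (2*b)*(3 + b) = 2*b*(3 + b))
(c(2) - 45)*(-14*(-3)) = (2*2*(3 + 2) - 45)*(-14*(-3)) = (2*2*5 - 45)*42 = (20 - 45)*42 = -25*42 = -1050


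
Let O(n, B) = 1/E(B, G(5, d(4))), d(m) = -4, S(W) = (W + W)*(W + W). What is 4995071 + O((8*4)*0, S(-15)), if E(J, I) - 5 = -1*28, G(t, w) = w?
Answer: 114886632/23 ≈ 4.9951e+6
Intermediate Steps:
S(W) = 4*W² (S(W) = (2*W)*(2*W) = 4*W²)
E(J, I) = -23 (E(J, I) = 5 - 1*28 = 5 - 28 = -23)
O(n, B) = -1/23 (O(n, B) = 1/(-23) = -1/23)
4995071 + O((8*4)*0, S(-15)) = 4995071 - 1/23 = 114886632/23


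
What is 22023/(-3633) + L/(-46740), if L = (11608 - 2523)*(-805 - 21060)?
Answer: 48042838087/11320428 ≈ 4243.9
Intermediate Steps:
L = -198643525 (L = 9085*(-21865) = -198643525)
22023/(-3633) + L/(-46740) = 22023/(-3633) - 198643525/(-46740) = 22023*(-1/3633) - 198643525*(-1/46740) = -7341/1211 + 39728705/9348 = 48042838087/11320428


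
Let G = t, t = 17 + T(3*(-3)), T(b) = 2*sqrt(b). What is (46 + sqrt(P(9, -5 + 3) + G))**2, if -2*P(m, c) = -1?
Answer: (92 + sqrt(2)*(6 + I))**2/4 ≈ 2523.8 + 71.054*I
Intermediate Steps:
P(m, c) = 1/2 (P(m, c) = -1/2*(-1) = 1/2)
t = 17 + 6*I (t = 17 + 2*sqrt(3*(-3)) = 17 + 2*sqrt(-9) = 17 + 2*(3*I) = 17 + 6*I ≈ 17.0 + 6.0*I)
G = 17 + 6*I ≈ 17.0 + 6.0*I
(46 + sqrt(P(9, -5 + 3) + G))**2 = (46 + sqrt(1/2 + (17 + 6*I)))**2 = (46 + sqrt(35/2 + 6*I))**2 = (46 + sqrt(2)*(6 + I)/2)**2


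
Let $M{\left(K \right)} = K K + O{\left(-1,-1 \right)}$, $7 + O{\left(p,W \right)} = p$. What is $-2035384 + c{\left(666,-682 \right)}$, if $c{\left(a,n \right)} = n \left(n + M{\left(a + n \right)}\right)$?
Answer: $-1739396$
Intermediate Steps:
$O{\left(p,W \right)} = -7 + p$
$M{\left(K \right)} = -8 + K^{2}$ ($M{\left(K \right)} = K K - 8 = K^{2} - 8 = -8 + K^{2}$)
$c{\left(a,n \right)} = n \left(-8 + n + \left(a + n\right)^{2}\right)$ ($c{\left(a,n \right)} = n \left(n + \left(-8 + \left(a + n\right)^{2}\right)\right) = n \left(-8 + n + \left(a + n\right)^{2}\right)$)
$-2035384 + c{\left(666,-682 \right)} = -2035384 - 682 \left(-8 - 682 + \left(666 - 682\right)^{2}\right) = -2035384 - 682 \left(-8 - 682 + \left(-16\right)^{2}\right) = -2035384 - 682 \left(-8 - 682 + 256\right) = -2035384 - -295988 = -2035384 + 295988 = -1739396$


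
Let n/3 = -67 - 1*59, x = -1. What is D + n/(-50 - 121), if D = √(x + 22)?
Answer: 42/19 + √21 ≈ 6.7931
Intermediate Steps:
n = -378 (n = 3*(-67 - 1*59) = 3*(-67 - 59) = 3*(-126) = -378)
D = √21 (D = √(-1 + 22) = √21 ≈ 4.5826)
D + n/(-50 - 121) = √21 - 378/(-50 - 121) = √21 - 378/(-171) = √21 - 1/171*(-378) = √21 + 42/19 = 42/19 + √21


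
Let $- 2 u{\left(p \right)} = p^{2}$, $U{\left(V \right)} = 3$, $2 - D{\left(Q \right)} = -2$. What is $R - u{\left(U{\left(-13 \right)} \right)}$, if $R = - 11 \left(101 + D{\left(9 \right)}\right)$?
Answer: $- \frac{2301}{2} \approx -1150.5$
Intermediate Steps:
$D{\left(Q \right)} = 4$ ($D{\left(Q \right)} = 2 - -2 = 2 + 2 = 4$)
$u{\left(p \right)} = - \frac{p^{2}}{2}$
$R = -1155$ ($R = - 11 \left(101 + 4\right) = \left(-11\right) 105 = -1155$)
$R - u{\left(U{\left(-13 \right)} \right)} = -1155 - - \frac{3^{2}}{2} = -1155 - \left(- \frac{1}{2}\right) 9 = -1155 - - \frac{9}{2} = -1155 + \frac{9}{2} = - \frac{2301}{2}$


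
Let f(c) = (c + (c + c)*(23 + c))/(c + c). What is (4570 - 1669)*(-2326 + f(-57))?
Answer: -13689819/2 ≈ -6.8449e+6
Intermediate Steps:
f(c) = (c + 2*c*(23 + c))/(2*c) (f(c) = (c + (2*c)*(23 + c))/((2*c)) = (c + 2*c*(23 + c))*(1/(2*c)) = (c + 2*c*(23 + c))/(2*c))
(4570 - 1669)*(-2326 + f(-57)) = (4570 - 1669)*(-2326 + (47/2 - 57)) = 2901*(-2326 - 67/2) = 2901*(-4719/2) = -13689819/2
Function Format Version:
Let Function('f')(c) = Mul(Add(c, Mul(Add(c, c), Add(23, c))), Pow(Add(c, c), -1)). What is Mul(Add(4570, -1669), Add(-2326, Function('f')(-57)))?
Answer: Rational(-13689819, 2) ≈ -6.8449e+6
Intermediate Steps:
Function('f')(c) = Mul(Rational(1, 2), Pow(c, -1), Add(c, Mul(2, c, Add(23, c)))) (Function('f')(c) = Mul(Add(c, Mul(Mul(2, c), Add(23, c))), Pow(Mul(2, c), -1)) = Mul(Add(c, Mul(2, c, Add(23, c))), Mul(Rational(1, 2), Pow(c, -1))) = Mul(Rational(1, 2), Pow(c, -1), Add(c, Mul(2, c, Add(23, c)))))
Mul(Add(4570, -1669), Add(-2326, Function('f')(-57))) = Mul(Add(4570, -1669), Add(-2326, Add(Rational(47, 2), -57))) = Mul(2901, Add(-2326, Rational(-67, 2))) = Mul(2901, Rational(-4719, 2)) = Rational(-13689819, 2)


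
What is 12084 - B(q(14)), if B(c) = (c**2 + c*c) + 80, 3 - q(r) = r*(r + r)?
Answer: -290638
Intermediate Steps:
q(r) = 3 - 2*r**2 (q(r) = 3 - r*(r + r) = 3 - r*2*r = 3 - 2*r**2)
B(c) = 80 + 2*c**2 (B(c) = (c**2 + c**2) + 80 = 2*c**2 + 80 = 80 + 2*c**2)
12084 - B(q(14)) = 12084 - (80 + 2*(3 - 2*14**2)**2) = 12084 - (80 + 2*(3 - 2*196)**2) = 12084 - (80 + 2*(3 - 392)**2) = 12084 - (80 + 2*(-389)**2) = 12084 - (80 + 2*151321) = 12084 - (80 + 302642) = 12084 - 1*302722 = 12084 - 302722 = -290638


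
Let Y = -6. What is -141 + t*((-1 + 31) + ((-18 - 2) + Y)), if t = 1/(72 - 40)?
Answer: -1127/8 ≈ -140.88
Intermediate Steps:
t = 1/32 ≈ 0.031250
-141 + t*((-1 + 31) + ((-18 - 2) + Y)) = -141 + ((-1 + 31) + ((-18 - 2) - 6))/32 = -141 + (30 + (-20 - 6))/32 = -141 + (30 - 26)/32 = -141 + (1/32)*4 = -141 + 1/8 = -1127/8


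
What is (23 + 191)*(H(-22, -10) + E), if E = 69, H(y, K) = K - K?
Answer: 14766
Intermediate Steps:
H(y, K) = 0
(23 + 191)*(H(-22, -10) + E) = (23 + 191)*(0 + 69) = 214*69 = 14766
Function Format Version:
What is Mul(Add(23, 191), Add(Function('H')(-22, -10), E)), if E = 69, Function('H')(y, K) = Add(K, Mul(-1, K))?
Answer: 14766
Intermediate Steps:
Function('H')(y, K) = 0
Mul(Add(23, 191), Add(Function('H')(-22, -10), E)) = Mul(Add(23, 191), Add(0, 69)) = Mul(214, 69) = 14766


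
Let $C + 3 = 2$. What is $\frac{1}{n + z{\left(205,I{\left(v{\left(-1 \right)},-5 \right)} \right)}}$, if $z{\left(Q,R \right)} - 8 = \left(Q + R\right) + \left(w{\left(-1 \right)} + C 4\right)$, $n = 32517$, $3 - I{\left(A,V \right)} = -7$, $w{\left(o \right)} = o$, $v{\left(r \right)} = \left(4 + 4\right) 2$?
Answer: $\frac{1}{32735} \approx 3.0548 \cdot 10^{-5}$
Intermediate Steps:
$v{\left(r \right)} = 16$ ($v{\left(r \right)} = 8 \cdot 2 = 16$)
$I{\left(A,V \right)} = 10$ ($I{\left(A,V \right)} = 3 - -7 = 3 + 7 = 10$)
$C = -1$ ($C = -3 + 2 = -1$)
$z{\left(Q,R \right)} = 3 + Q + R$ ($z{\left(Q,R \right)} = 8 - \left(5 - Q - R\right) = 8 + \left(-5 + Q + R\right) = 3 + Q + R$)
$\frac{1}{n + z{\left(205,I{\left(v{\left(-1 \right)},-5 \right)} \right)}} = \frac{1}{32517 + \left(3 + 205 + 10\right)} = \frac{1}{32517 + 218} = \frac{1}{32735}$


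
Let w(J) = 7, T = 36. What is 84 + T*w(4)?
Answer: 336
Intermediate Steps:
84 + T*w(4) = 84 + 36*7 = 84 + 252 = 336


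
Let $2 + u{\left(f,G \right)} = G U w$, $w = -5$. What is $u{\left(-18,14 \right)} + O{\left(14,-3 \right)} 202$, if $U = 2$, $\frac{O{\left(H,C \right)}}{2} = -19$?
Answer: $-7818$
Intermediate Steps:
$O{\left(H,C \right)} = -38$ ($O{\left(H,C \right)} = 2 \left(-19\right) = -38$)
$u{\left(f,G \right)} = -2 - 10 G$ ($u{\left(f,G \right)} = -2 + G 2 \left(-5\right) = -2 + 2 G \left(-5\right) = -2 - 10 G$)
$u{\left(-18,14 \right)} + O{\left(14,-3 \right)} 202 = \left(-2 - 140\right) - 7676 = -142 - 7676 = -7818$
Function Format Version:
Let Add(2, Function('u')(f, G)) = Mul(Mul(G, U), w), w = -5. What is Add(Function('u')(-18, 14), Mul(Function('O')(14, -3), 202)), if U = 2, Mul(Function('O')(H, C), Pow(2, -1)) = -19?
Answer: -7818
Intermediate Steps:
Function('O')(H, C) = -38 (Function('O')(H, C) = Mul(2, -19) = -38)
Function('u')(f, G) = Add(-2, Mul(-10, G)) (Function('u')(f, G) = Add(-2, Mul(Mul(G, 2), -5)) = Add(-2, Mul(Mul(2, G), -5)) = Add(-2, Mul(-10, G)))
Add(Function('u')(-18, 14), Mul(Function('O')(14, -3), 202)) = Add(Add(-2, Mul(-10, 14)), Mul(-38, 202)) = Add(Add(-2, -140), -7676) = Add(-142, -7676) = -7818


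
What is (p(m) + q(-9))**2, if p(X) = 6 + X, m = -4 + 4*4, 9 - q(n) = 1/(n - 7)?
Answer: 187489/256 ≈ 732.38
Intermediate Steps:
q(n) = 9 - 1/(-7 + n) (q(n) = 9 - 1/(n - 7) = 9 - 1/(-7 + n))
m = 12 (m = -4 + 16 = 12)
(p(m) + q(-9))**2 = ((6 + 12) + (-64 + 9*(-9))/(-7 - 9))**2 = (18 + (-64 - 81)/(-16))**2 = (18 - 1/16*(-145))**2 = (18 + 145/16)**2 = (433/16)**2 = 187489/256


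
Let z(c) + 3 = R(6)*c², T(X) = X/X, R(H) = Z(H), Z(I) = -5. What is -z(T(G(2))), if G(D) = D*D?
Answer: 8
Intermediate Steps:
R(H) = -5
G(D) = D²
T(X) = 1
z(c) = -3 - 5*c²
-z(T(G(2))) = -(-3 - 5*1²) = -(-3 - 5*1) = -(-3 - 5) = -1*(-8) = 8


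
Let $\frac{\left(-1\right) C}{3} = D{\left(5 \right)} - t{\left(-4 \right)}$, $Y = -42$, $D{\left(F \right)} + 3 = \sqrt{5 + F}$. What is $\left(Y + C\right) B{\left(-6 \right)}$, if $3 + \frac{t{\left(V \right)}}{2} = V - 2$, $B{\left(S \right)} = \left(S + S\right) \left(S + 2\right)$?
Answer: $-4176 - 144 \sqrt{10} \approx -4631.4$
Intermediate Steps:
$B{\left(S \right)} = 2 S \left(2 + S\right)$
$D{\left(F \right)} = -3 + \sqrt{5 + F}$
$t{\left(V \right)} = -10 + 2 V$ ($t{\left(V \right)} = -6 + 2 \left(V - 2\right) = -6 + 2 \left(-2 + V\right) = -6 + \left(-4 + 2 V\right) = -10 + 2 V$)
$C = -45 - 3 \sqrt{10}$ ($C = - 3 \left(\left(-3 + \sqrt{5 + 5}\right) - \left(-10 + 2 \left(-4\right)\right)\right) = - 3 \left(\left(-3 + \sqrt{10}\right) - \left(-10 - 8\right)\right) = - 3 \left(\left(-3 + \sqrt{10}\right) - -18\right) = - 3 \left(\left(-3 + \sqrt{10}\right) + 18\right) = - 3 \left(15 + \sqrt{10}\right) = -45 - 3 \sqrt{10} \approx -54.487$)
$\left(Y + C\right) B{\left(-6 \right)} = \left(-42 - \left(45 + 3 \sqrt{10}\right)\right) 2 \left(-6\right) \left(2 - 6\right) = \left(-87 - 3 \sqrt{10}\right) 2 \left(-6\right) \left(-4\right) = \left(-87 - 3 \sqrt{10}\right) 48 = -4176 - 144 \sqrt{10}$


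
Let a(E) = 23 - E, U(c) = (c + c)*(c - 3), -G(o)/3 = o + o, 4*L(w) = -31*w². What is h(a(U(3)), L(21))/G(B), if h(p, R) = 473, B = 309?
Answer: -473/1854 ≈ -0.25512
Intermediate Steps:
L(w) = -31*w²/4 (L(w) = (-31*w²)/4 = -31*w²/4)
G(o) = -6*o (G(o) = -3*(o + o) = -6*o)
U(c) = 2*c*(-3 + c) (U(c) = (2*c)*(-3 + c) = 2*c*(-3 + c))
h(a(U(3)), L(21))/G(B) = 473/((-6*309)) = 473/(-1854) = 473*(-1/1854) = -473/1854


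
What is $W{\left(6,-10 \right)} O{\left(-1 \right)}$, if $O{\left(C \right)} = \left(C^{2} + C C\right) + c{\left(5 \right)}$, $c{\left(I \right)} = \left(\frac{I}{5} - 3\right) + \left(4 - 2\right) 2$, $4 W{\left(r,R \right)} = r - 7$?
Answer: $-1$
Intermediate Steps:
$W{\left(r,R \right)} = - \frac{7}{4} + \frac{r}{4}$ ($W{\left(r,R \right)} = \frac{r - 7}{4} = \frac{-7 + r}{4} = - \frac{7}{4} + \frac{r}{4}$)
$c{\left(I \right)} = 1 + \frac{I}{5}$ ($c{\left(I \right)} = \left(I \frac{1}{5} - 3\right) + 2 \cdot 2 = \left(\frac{I}{5} - 3\right) + 4 = \left(-3 + \frac{I}{5}\right) + 4 = 1 + \frac{I}{5}$)
$O{\left(C \right)} = 2 + 2 C^{2}$ ($O{\left(C \right)} = \left(C^{2} + C C\right) + \left(1 + \frac{1}{5} \cdot 5\right) = \left(C^{2} + C^{2}\right) + \left(1 + 1\right) = 2 C^{2} + 2 = 2 + 2 C^{2}$)
$W{\left(6,-10 \right)} O{\left(-1 \right)} = \left(- \frac{7}{4} + \frac{1}{4} \cdot 6\right) \left(2 + 2 \left(-1\right)^{2}\right) = \left(- \frac{7}{4} + \frac{3}{2}\right) \left(2 + 2 \cdot 1\right) = - \frac{2 + 2}{4} = \left(- \frac{1}{4}\right) 4 = -1$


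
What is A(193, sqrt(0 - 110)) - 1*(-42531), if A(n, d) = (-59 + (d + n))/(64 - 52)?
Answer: 255253/6 + I*sqrt(110)/12 ≈ 42542.0 + 0.87401*I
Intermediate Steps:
A(n, d) = -59/12 + d/12 + n/12 (A(n, d) = (-59 + d + n)/12 = (-59 + d + n)*(1/12) = -59/12 + d/12 + n/12)
A(193, sqrt(0 - 110)) - 1*(-42531) = (-59/12 + sqrt(0 - 110)/12 + (1/12)*193) - 1*(-42531) = (-59/12 + sqrt(-110)/12 + 193/12) + 42531 = (-59/12 + (I*sqrt(110))/12 + 193/12) + 42531 = (-59/12 + I*sqrt(110)/12 + 193/12) + 42531 = (67/6 + I*sqrt(110)/12) + 42531 = 255253/6 + I*sqrt(110)/12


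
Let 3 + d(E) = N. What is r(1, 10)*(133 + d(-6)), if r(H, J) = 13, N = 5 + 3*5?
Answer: 1950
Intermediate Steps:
N = 20 (N = 5 + 15 = 20)
d(E) = 17 (d(E) = -3 + 20 = 17)
r(1, 10)*(133 + d(-6)) = 13*(133 + 17) = 13*150 = 1950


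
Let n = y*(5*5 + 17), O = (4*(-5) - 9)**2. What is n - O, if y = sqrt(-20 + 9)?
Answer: -841 + 42*I*sqrt(11) ≈ -841.0 + 139.3*I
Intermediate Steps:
y = I*sqrt(11) (y = sqrt(-11) = I*sqrt(11) ≈ 3.3166*I)
O = 841 (O = (-20 - 9)**2 = (-29)**2 = 841)
n = 42*I*sqrt(11) (n = (I*sqrt(11))*(5*5 + 17) = (I*sqrt(11))*(25 + 17) = (I*sqrt(11))*42 = 42*I*sqrt(11) ≈ 139.3*I)
n - O = 42*I*sqrt(11) - 1*841 = 42*I*sqrt(11) - 841 = -841 + 42*I*sqrt(11)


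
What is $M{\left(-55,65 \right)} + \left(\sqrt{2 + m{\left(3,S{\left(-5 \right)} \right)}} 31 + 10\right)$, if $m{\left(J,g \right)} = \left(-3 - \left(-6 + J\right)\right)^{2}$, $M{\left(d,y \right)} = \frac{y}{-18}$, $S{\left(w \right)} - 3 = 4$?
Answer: $\frac{115}{18} + 31 \sqrt{2} \approx 50.229$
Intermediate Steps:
$S{\left(w \right)} = 7$ ($S{\left(w \right)} = 3 + 4 = 7$)
$M{\left(d,y \right)} = - \frac{y}{18}$ ($M{\left(d,y \right)} = y \left(- \frac{1}{18}\right) = - \frac{y}{18}$)
$m{\left(J,g \right)} = \left(3 - J\right)^{2}$
$M{\left(-55,65 \right)} + \left(\sqrt{2 + m{\left(3,S{\left(-5 \right)} \right)}} 31 + 10\right) = \left(- \frac{1}{18}\right) 65 + \left(\sqrt{2 + \left(-3 + 3\right)^{2}} \cdot 31 + 10\right) = - \frac{65}{18} + \left(\sqrt{2 + 0^{2}} \cdot 31 + 10\right) = - \frac{65}{18} + \left(\sqrt{2 + 0} \cdot 31 + 10\right) = - \frac{65}{18} + \left(\sqrt{2} \cdot 31 + 10\right) = - \frac{65}{18} + \left(31 \sqrt{2} + 10\right) = - \frac{65}{18} + \left(10 + 31 \sqrt{2}\right) = \frac{115}{18} + 31 \sqrt{2}$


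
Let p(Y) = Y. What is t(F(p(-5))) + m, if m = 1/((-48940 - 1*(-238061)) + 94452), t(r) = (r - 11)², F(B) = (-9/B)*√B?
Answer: 148592257/1417865 - 198*I*√5/5 ≈ 104.8 - 88.548*I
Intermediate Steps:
F(B) = -9/√B
t(r) = (-11 + r)²
m = 1/283573 (m = 1/((-48940 + 238061) + 94452) = 1/(189121 + 94452) = 1/283573 ≈ 3.5264e-6)
t(F(p(-5))) + m = (-11 - (-9)*I*√5/5)² + 1/283573 = (-11 + 9*I*√5/5)² + 1/283573 = 1/283573 + (-11 + 9*I*√5/5)²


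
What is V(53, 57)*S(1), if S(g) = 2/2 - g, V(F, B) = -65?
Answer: 0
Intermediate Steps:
S(g) = 1 - g (S(g) = 2*(1/2) - g = 1 - g)
V(53, 57)*S(1) = -65*(1 - 1*1) = -65*(1 - 1) = -65*0 = 0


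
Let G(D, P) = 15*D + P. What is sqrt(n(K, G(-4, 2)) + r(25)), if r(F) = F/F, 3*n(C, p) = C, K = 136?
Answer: sqrt(417)/3 ≈ 6.8069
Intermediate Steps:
G(D, P) = P + 15*D
n(C, p) = C/3
r(F) = 1
sqrt(n(K, G(-4, 2)) + r(25)) = sqrt((1/3)*136 + 1) = sqrt(136/3 + 1) = sqrt(139/3) = sqrt(417)/3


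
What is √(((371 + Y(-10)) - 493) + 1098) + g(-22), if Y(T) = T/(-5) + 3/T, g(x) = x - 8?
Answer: -30 + √97770/10 ≈ 1.2682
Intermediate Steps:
g(x) = -8 + x
Y(T) = 3/T - T/5 (Y(T) = T*(-⅕) + 3/T = -T/5 + 3/T = 3/T - T/5)
√(((371 + Y(-10)) - 493) + 1098) + g(-22) = √(((371 + (3/(-10) - ⅕*(-10))) - 493) + 1098) + (-8 - 22) = √(((371 + (3*(-⅒) + 2)) - 493) + 1098) - 30 = √(((371 + (-3/10 + 2)) - 493) + 1098) - 30 = √(((371 + 17/10) - 493) + 1098) - 30 = √((3727/10 - 493) + 1098) - 30 = √(-1203/10 + 1098) - 30 = √(9777/10) - 30 = √97770/10 - 30 = -30 + √97770/10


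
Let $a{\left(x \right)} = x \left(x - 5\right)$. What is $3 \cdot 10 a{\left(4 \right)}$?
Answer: $-120$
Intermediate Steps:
$a{\left(x \right)} = x \left(-5 + x\right)$
$3 \cdot 10 a{\left(4 \right)} = 3 \cdot 10 \cdot 4 \left(-5 + 4\right) = 30 \cdot 4 \left(-1\right) = 30 \left(-4\right) = -120$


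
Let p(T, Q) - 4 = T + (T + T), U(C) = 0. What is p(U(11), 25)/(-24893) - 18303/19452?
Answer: -151898129/161406212 ≈ -0.94109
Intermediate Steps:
p(T, Q) = 4 + 3*T (p(T, Q) = 4 + (T + (T + T)) = 4 + (T + 2*T) = 4 + 3*T)
p(U(11), 25)/(-24893) - 18303/19452 = (4 + 3*0)/(-24893) - 18303/19452 = (4 + 0)*(-1/24893) - 18303*1/19452 = 4*(-1/24893) - 6101/6484 = -4/24893 - 6101/6484 = -151898129/161406212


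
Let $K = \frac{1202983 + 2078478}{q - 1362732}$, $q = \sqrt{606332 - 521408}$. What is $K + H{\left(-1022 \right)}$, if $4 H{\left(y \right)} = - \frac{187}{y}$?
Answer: $- \frac{213491138448589}{90375869719800} - \frac{3281461 \sqrt{2359}}{309506403150} \approx -2.3628$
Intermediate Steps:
$H{\left(y \right)} = - \frac{187}{4 y}$ ($H{\left(y \right)} = \frac{\left(-187\right) \frac{1}{y}}{4} = - \frac{187}{4 y}$)
$q = 6 \sqrt{2359}$ ($q = \sqrt{84924} = 6 \sqrt{2359} \approx 291.42$)
$K = \frac{3281461}{-1362732 + 6 \sqrt{2359}}$ ($K = \frac{1202983 + 2078478}{6 \sqrt{2359} - 1362732} = \frac{3281461}{-1362732 + 6 \sqrt{2359}} \approx -2.4085$)
$K + H{\left(-1022 \right)} = \left(- \frac{53235141803}{22107600225} - \frac{3281461 \sqrt{2359}}{309506403150}\right) - \frac{187}{4 \left(-1022\right)} = \left(- \frac{53235141803}{22107600225} - \frac{3281461 \sqrt{2359}}{309506403150}\right) - - \frac{187}{4088} = \left(- \frac{53235141803}{22107600225} - \frac{3281461 \sqrt{2359}}{309506403150}\right) + \frac{187}{4088} = - \frac{213491138448589}{90375869719800} - \frac{3281461 \sqrt{2359}}{309506403150}$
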